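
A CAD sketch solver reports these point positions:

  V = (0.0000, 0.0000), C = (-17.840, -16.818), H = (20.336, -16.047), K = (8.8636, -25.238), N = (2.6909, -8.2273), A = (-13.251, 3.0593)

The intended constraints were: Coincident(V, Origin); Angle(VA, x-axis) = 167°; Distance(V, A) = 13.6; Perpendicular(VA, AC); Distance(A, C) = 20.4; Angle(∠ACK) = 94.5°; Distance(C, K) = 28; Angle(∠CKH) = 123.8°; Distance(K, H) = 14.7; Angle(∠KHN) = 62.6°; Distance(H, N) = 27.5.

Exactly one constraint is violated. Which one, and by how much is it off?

Distance(H, N) = 27.5 — off by 8.20.

V = (0.00, 0.00) ✓; VA at 167.0° ✓; |VA| = 13.60 ✓; ∠(VA, AC) = 90.00° ✓; |AC| = 20.40 ✓; ∠ACK = 94.50° ✓; |CK| = 28.00 ✓; ∠CKH = 123.8° ✓; |KH| = 14.70 ✓; ∠KHN = 62.60° ✓; |HN| = 19.30 ✗.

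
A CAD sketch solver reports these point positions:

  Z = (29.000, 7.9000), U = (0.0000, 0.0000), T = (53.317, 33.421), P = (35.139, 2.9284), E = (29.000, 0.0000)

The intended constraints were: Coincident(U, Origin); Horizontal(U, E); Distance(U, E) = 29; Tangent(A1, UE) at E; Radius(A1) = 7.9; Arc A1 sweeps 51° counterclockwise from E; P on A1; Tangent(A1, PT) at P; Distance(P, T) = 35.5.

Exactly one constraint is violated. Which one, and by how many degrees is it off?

Tangent(A1, PT) at P — off by 8.20°.

U = (0.00, 0.00) ✓; U.y = 0.00, E.y = 0.00 ✓; |UE| = 29.00 ✓; ∠(ZE, EU) = 90.00° ✓; |ZE| = 7.900 ✓; bearing(Z→P) − bearing(Z→E) = 51.00° ✓; |ZP| = 7.900 ✓; ∠(ZP, PT) = 81.80° ✗; |PT| = 35.50 ✓.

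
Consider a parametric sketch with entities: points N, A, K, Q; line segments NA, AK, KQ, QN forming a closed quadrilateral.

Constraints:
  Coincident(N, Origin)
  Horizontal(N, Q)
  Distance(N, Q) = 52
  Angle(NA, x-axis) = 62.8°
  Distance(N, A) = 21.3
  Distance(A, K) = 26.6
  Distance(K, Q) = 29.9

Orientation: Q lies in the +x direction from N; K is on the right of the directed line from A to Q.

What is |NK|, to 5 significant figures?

22.864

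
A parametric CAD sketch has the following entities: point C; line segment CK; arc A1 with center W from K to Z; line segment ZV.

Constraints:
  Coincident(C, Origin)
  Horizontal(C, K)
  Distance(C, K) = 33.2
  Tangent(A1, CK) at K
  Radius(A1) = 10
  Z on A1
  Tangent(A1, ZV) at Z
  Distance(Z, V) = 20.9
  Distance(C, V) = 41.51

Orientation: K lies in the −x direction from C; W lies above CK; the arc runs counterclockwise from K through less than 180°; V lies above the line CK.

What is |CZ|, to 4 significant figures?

25.96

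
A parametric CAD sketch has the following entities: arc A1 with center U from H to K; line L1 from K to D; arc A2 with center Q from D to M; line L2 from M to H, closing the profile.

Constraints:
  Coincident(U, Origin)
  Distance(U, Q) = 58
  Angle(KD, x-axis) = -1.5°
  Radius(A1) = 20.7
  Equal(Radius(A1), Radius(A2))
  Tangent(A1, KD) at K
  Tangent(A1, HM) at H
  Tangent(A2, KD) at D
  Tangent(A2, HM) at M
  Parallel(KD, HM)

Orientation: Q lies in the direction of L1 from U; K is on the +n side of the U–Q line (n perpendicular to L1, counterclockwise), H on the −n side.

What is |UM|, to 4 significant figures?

61.58

Tangency of A1 to both parallel lines with radius 20.7 puts K and H at U ± 20.7·n: K = (0.5419, 20.69), H = (-0.5419, -20.69). Equal radii place D and M the same way about Q: D = Q + 20.7·n = (58.52, 19.17), M = Q − 20.7·n = (57.44, -22.21). Then |UM| = |M − U| = 61.58.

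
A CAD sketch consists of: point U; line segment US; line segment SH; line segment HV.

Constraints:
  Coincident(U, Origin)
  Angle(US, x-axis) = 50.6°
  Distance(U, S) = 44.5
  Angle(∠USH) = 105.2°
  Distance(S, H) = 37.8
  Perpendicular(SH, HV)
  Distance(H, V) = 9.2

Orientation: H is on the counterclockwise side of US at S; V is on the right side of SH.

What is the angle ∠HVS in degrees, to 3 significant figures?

76.3°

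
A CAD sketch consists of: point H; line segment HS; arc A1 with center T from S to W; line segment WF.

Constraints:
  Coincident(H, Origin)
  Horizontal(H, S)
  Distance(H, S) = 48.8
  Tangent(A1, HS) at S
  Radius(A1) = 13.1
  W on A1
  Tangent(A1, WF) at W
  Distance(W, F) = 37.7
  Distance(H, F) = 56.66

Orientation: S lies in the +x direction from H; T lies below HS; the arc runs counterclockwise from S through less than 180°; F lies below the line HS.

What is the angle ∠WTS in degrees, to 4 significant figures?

80.72°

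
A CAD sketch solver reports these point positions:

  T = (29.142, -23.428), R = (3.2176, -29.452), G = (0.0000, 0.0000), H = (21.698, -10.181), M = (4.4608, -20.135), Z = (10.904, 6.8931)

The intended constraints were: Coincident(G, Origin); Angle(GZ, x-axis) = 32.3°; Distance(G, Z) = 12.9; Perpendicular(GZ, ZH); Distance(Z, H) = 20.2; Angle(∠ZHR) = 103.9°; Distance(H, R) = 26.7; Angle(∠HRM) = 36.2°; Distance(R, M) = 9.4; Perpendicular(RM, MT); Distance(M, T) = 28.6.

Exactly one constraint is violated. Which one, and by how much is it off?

Distance(M, T) = 28.6 — off by 3.70.

G = (0.00, 0.00) ✓; GZ at 32.30° ✓; |GZ| = 12.90 ✓; ∠(GZ, ZH) = 90.00° ✓; |ZH| = 20.20 ✓; ∠ZHR = 103.9° ✓; |HR| = 26.70 ✓; ∠HRM = 36.20° ✓; |RM| = 9.400 ✓; ∠(RM, MT) = 90.00° ✓; |MT| = 24.90 ✗.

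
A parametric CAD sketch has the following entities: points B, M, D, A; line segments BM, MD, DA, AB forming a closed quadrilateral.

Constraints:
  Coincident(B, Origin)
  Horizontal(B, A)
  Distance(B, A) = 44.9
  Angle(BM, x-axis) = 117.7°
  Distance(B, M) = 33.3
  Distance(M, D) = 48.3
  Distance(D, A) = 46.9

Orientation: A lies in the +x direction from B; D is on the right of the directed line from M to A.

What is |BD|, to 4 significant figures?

16.01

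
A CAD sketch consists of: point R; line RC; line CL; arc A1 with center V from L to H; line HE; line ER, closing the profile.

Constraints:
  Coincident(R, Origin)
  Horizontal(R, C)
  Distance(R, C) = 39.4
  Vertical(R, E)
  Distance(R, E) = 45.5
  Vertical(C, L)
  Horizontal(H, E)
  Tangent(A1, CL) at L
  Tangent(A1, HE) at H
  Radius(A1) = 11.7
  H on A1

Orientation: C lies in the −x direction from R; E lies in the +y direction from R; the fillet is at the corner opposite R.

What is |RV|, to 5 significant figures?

43.700

RE is vertical with |RE| = 45.5 and E on the +y side, so E = (0.0000, 45.500). The virtual corner opposite R is at (-39.400, 45.500). The tangent condition forces VL to be normal to CL and since A1 is tangent to HE there, VH ⟂ HE, with radius 11.7, so the center V sits 11.7 in from both sides at V = (-27.700, 33.800). Then |RV| = |V − R| = 43.700.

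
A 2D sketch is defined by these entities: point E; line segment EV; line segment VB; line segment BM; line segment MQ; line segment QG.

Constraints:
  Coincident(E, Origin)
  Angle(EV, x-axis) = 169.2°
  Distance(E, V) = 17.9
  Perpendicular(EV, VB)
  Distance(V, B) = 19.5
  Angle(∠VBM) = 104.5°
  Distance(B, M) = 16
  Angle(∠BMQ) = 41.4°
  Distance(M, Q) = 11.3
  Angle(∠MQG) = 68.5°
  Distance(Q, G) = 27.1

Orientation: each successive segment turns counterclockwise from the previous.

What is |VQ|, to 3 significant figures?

16.9

E is at the origin; EV runs at 169.2° with length 17.9, so V = (-17.6, 3.35). EV is perpendicular to VB, so VB runs at -101°; with |VB| = 19.5, B = (-21.2, -15.8). ∠VBM = 104.5° gives BM at -25.3° from the x-axis; with |BM| = 16.0, M = (-6.77, -22.6). ∠BMQ = 41.4° gives MQ at 113° from the x-axis; with |MQ| = 11.3, Q = (-11.2, -12.3). Then |VQ| = |Q − V| = 16.9.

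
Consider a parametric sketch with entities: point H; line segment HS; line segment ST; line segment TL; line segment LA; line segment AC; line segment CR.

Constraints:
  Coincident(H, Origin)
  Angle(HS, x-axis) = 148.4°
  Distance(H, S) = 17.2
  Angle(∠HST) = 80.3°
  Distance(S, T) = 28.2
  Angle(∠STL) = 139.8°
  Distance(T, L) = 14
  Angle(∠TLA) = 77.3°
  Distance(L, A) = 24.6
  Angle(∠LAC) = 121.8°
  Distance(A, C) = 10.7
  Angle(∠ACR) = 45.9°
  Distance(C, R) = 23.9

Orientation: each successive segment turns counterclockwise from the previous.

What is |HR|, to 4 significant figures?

28.94

H is at the origin; HS runs at 148.4° with length 17.2, so S = (-14.65, 9.013). ∠HST = 80.3° gives ST at -111.9° from the x-axis; with |ST| = 28.2, T = (-25.17, -17.15). ∠STL = 139.8° gives TL at -71.70° from the x-axis; with |TL| = 14.0, L = (-20.77, -30.44). ∠TLA = 77.3° gives LA at 31.00° from the x-axis; with |LA| = 24.6, A = (0.3143, -17.77). ∠LAC = 121.8° gives AC at 89.20° from the x-axis; with |AC| = 10.7, C = (0.4636, -7.075). ∠ACR = 45.9° gives CR at -136.7° from the x-axis; with |CR| = 23.9, R = (-16.93, -23.47). Then |HR| = |R − H| = 28.94.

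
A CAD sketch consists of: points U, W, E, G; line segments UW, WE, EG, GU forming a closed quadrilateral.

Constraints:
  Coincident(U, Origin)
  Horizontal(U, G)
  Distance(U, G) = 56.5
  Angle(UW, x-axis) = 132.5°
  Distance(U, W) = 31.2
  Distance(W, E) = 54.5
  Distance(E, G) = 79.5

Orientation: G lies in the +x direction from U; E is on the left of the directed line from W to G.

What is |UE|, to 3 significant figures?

67.2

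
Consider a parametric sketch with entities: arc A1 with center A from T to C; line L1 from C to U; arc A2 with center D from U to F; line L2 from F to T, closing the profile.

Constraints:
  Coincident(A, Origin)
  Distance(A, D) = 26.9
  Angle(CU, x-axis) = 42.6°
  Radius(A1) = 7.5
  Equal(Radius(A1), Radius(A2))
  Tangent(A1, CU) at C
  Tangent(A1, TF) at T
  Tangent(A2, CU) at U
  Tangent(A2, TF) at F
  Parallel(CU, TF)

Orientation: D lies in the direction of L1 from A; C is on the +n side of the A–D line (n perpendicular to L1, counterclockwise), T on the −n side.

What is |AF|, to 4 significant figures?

27.93

Tangency of A1 to both parallel lines with radius 7.5 puts C and T at A ± 7.5·n: C = (-5.077, 5.521), T = (5.077, -5.521). Equal radii place U and F the same way about D: U = D + 7.5·n = (14.72, 23.73), F = D − 7.5·n = (24.88, 12.69). Then |AF| = |F − A| = 27.93.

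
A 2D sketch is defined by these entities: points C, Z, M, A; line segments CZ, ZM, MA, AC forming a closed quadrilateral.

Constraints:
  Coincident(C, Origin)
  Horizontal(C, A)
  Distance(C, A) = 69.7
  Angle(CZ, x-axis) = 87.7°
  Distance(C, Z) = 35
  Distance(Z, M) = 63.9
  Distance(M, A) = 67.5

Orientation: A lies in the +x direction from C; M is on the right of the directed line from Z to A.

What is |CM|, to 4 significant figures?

29.78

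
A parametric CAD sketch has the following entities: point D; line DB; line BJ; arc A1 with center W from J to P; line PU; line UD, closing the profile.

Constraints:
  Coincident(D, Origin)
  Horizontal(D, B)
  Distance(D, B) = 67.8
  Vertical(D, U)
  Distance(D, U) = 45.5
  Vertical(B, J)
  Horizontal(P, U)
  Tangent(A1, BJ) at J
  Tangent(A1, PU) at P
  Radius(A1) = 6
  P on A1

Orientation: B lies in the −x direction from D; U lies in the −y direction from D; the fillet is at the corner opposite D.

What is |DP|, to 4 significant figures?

76.74

D is at the origin; DB is horizontal with |DB| = 67.8 and B on the −x side, so B = (-67.80, 0.000). D and U share the same x with |DU| = 45.5 and U on the −y side, so U = (0.000, -45.50). The virtual corner opposite D is at (-67.80, -45.50). Since A1 is tangent to BJ there, WJ ⟂ BJ and tangency of A1 to PU means the radius WP is perpendicular to PU, with radius 6.0, so the center W sits 6.0 in from both sides at W = (-61.80, -39.50). That places the tangent points at J = (-67.80, -39.50) on BJ and P = (-61.80, -45.50) on PU. Then |DP| = |P − D| = 76.74.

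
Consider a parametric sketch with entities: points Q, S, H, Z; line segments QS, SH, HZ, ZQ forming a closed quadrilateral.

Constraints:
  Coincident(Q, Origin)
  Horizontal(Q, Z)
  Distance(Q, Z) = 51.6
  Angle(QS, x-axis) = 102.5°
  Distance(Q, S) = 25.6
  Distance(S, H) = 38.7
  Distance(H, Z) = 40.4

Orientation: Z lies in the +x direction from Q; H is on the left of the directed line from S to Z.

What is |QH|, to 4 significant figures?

47.43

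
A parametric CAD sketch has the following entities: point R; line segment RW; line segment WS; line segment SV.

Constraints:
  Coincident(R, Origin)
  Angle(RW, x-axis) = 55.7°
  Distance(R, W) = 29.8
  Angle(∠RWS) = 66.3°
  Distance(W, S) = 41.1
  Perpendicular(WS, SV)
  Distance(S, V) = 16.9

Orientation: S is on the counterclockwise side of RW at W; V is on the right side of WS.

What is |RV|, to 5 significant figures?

52.920

R is at the origin; RW runs at 55.7° with length 29.8, so W = 29.8·(cos 55.7°, sin 55.7°) = (16.793, 24.618). ∠RWS = 66.3°, so WS runs at 55.7° + (180° − 66.3°) = 169.40° from the x-axis; with |WS| = 41.1, S = W + 41.1·(cos 169.40°, sin 169.40°) = (-23.606, 32.178). WS ⟂ SV; with |SV| = 16.9 on the right of WS, V = S + 16.9·(0.18395, 0.98294) = (-20.497, 48.790). Then |RV| = |V − R| = 52.920.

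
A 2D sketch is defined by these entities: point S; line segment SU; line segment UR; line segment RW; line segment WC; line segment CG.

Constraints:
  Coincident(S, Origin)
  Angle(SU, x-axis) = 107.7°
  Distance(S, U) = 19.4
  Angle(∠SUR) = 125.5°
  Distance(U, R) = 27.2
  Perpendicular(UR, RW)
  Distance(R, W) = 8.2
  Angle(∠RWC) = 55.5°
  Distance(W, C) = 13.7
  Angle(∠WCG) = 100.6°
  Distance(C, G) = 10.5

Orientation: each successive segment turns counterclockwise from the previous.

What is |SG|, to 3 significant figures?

40.1

S is at the origin; SU runs at 107.7° with length 19.4, so U = (-5.90, 18.5). ∠SUR = 125.5° gives UR at 162° from the x-axis; with |UR| = 27.2, R = (-31.8, 26.8). UR is perpendicular to RW, so RW runs at -108°; with |RW| = 8.2, W = (-34.3, 19.0). ∠RWC = 55.5° gives WC at 16.7° from the x-axis; with |WC| = 13.7, C = (-21.2, 22.9). ∠WCG = 100.6° gives CG at 96.1° from the x-axis; with |CG| = 10.5, G = (-22.3, 33.4). Then |SG| = |G − S| = 40.1.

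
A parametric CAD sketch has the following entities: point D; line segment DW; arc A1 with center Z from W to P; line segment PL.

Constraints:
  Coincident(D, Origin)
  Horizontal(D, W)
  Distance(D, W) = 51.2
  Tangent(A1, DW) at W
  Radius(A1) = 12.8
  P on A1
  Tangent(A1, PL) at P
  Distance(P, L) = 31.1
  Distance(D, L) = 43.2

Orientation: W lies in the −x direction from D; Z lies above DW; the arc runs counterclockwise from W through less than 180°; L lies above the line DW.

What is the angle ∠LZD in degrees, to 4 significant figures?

54.72°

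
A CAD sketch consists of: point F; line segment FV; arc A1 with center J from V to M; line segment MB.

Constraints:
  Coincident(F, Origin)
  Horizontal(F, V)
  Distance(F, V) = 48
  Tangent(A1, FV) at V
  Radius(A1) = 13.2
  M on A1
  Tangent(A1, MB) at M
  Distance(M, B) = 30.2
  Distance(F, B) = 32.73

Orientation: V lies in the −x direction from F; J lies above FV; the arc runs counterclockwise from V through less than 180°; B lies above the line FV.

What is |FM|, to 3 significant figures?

38.3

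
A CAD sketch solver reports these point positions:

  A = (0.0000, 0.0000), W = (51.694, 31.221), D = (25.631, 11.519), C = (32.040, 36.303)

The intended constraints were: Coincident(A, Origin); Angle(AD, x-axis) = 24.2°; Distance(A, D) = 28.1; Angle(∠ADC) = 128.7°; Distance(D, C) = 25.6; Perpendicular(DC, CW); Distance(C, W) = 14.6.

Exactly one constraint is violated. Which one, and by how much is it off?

Distance(C, W) = 14.6 — off by 5.70.

A = (0.00, 0.00) ✓; AD at 24.20° ✓; |AD| = 28.10 ✓; ∠ADC = 128.7° ✓; |DC| = 25.60 ✓; ∠(DC, CW) = 90.00° ✓; |CW| = 20.30 ✗.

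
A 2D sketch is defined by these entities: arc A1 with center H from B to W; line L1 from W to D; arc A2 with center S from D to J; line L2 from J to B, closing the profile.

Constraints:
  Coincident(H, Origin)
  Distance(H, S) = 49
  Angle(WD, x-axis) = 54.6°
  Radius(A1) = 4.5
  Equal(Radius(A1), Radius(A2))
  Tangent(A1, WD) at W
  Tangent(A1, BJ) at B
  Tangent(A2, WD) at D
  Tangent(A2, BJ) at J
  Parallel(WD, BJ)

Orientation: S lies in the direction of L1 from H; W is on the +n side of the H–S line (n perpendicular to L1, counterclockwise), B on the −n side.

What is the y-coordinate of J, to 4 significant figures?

37.33

Tangency of A1 to both parallel lines with radius 4.5 puts W and B at H ± 4.5·n: W = (-3.668, 2.607), B = (3.668, -2.607). Equal radii place D and J the same way about S: D = S + 4.5·n = (24.72, 42.55), J = S − 4.5·n = (32.05, 37.33). So J.y = 37.33.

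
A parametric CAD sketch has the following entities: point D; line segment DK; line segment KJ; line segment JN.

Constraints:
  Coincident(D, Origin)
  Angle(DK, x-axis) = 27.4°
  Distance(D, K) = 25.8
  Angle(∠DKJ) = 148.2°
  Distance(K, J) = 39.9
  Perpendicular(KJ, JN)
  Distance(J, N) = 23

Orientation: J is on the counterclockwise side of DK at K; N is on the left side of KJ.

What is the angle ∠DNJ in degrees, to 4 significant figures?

81.35°

∠DKJ = 148.2°, so KJ runs at 27.4° + (180° − 148.2°) = 59.20° from the x-axis; with |KJ| = 39.9, J = K + 39.9·(cos 59.20°, sin 59.20°) = (43.34, 46.15). KJ is perpendicular to JN; with |JN| = 23.0 on the left of KJ, N = J + 23.0·(-0.8590, 0.5120) = (23.58, 57.92). Then cos ∠DNJ = ND·NJ / (|ND||NJ|), giving 81.35°.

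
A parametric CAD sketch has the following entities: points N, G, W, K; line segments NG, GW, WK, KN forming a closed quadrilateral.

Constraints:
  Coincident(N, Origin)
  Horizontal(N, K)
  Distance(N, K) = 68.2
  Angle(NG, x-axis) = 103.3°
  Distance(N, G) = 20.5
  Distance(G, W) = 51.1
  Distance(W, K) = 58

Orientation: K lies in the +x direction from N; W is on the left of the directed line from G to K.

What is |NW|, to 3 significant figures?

61.6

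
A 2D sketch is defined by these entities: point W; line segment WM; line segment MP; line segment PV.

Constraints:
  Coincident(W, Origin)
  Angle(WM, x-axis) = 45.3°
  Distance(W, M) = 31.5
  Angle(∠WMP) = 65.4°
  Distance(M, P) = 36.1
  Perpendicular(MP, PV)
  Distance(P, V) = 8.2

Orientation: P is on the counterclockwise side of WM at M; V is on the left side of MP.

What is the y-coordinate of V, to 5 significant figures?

27.096

W is at the origin; WM runs at 45.3° with length 31.5, so M = 31.5·(cos 45.3°, sin 45.3°) = (22.157, 22.390). ∠WMP = 65.4°, so MP runs at 45.3° + (180° − 65.4°) = 159.90° from the x-axis; with |MP| = 36.1, P = M + 36.1·(cos 159.90°, sin 159.90°) = (-11.744, 34.796). The perpendicularity gives PV at right angles to MP; with |PV| = 8.2 on the left of MP, V = P + 8.2·(-0.34366, -0.93909) = (-14.562, 27.096). So V.y = 27.096.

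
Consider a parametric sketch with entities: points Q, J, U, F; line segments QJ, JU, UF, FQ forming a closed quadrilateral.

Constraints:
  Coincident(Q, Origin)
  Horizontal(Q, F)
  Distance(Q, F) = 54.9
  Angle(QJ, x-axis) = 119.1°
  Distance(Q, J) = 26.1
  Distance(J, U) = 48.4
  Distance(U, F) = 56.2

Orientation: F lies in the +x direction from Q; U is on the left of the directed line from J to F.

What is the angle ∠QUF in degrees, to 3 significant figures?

58.3°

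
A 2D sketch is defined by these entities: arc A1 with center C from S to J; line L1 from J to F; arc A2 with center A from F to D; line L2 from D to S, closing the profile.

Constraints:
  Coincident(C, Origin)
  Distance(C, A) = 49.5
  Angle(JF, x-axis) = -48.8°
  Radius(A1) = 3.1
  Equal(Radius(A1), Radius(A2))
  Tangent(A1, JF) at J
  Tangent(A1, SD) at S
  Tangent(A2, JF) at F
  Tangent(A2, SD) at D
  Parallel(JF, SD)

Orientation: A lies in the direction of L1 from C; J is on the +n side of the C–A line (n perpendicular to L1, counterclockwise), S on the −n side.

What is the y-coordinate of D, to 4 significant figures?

-39.29

The slot axis is L1's direction at -48.8°, so u = (cos -48.8°, sin -48.8°) = (0.6587, -0.7524) and n = (−sin -48.8°, cos -48.8°) = (0.7524, 0.6587). C is at the origin and A lies 49.5 along u from C, so A = 49.5·u = (32.61, -37.24). Tangency of A1 to both parallel lines with radius 3.1 puts J and S at C ± 3.1·n: J = (2.332, 2.042), S = (-2.332, -2.042). Equal radii place F and D the same way about A: F = A + 3.1·n = (34.94, -35.20), D = A − 3.1·n = (30.27, -39.29). So D.y = -39.29.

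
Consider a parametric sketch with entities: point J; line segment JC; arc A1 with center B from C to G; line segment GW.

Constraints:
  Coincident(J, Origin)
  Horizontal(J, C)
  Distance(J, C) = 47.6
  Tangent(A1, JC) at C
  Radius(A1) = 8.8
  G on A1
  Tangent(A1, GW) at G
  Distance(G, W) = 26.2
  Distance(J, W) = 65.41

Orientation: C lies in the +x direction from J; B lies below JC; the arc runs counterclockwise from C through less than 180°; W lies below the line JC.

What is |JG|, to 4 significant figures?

42.58

J is at the origin; JC is horizontal with |JC| = 47.6 and C on the +x side, so C = (47.60, 0.000). Since A1 is tangent to JC there, BC ⟂ JC, so B = C + (0, -8.8) = (47.60, -8.800). Since BG ⟂ GW (tangency), |BW| = √(8.8² + 26.2²) = 27.64 regardless of where G sits on A1. So W lies on both circle(J, 65.41) and circle(B, 27.64); the below-JC intersection is W = (54.98, -35.43). G is the foot of the tangent from W: G = (40.31, -13.73).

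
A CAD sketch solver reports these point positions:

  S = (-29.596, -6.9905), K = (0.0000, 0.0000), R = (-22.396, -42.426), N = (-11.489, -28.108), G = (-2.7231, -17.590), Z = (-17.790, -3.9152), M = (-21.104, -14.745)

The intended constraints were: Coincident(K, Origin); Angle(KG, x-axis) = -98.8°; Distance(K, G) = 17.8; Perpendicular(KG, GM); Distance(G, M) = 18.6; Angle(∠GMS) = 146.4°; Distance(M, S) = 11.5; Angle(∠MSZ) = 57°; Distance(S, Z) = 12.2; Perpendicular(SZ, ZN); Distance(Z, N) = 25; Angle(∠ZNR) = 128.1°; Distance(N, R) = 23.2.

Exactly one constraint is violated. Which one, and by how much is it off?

Distance(N, R) = 23.2 — off by 5.20.

K = (0.00, 0.00) ✓; KG at -98.80° ✓; |KG| = 17.80 ✓; ∠(KG, GM) = 90.00° ✓; |GM| = 18.60 ✓; ∠GMS = 146.4° ✓; |MS| = 11.50 ✓; ∠MSZ = 57.00° ✓; |SZ| = 12.20 ✓; ∠(SZ, ZN) = 90.00° ✓; |ZN| = 25.00 ✓; ∠ZNR = 128.1° ✓; |NR| = 18.00 ✗.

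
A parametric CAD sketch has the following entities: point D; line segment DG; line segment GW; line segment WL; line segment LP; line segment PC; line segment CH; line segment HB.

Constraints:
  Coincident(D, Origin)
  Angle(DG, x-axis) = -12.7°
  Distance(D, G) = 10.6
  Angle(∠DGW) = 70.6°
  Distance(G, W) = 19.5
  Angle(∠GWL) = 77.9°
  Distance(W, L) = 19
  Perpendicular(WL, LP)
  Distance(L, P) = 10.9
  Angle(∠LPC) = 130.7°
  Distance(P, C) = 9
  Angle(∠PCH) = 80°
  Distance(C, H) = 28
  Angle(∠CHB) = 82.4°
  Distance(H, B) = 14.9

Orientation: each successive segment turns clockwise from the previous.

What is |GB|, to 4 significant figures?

33.08

∠PCH = 80.0° gives CH at -103.5° from the x-axis; with |CH| = 28.0, H = (-3.597, -25.56). ∠CHB = 82.4° gives HB at 158.9° from the x-axis; with |HB| = 14.9, B = (-17.50, -20.20). Then |GB| = |B − G| = 33.08.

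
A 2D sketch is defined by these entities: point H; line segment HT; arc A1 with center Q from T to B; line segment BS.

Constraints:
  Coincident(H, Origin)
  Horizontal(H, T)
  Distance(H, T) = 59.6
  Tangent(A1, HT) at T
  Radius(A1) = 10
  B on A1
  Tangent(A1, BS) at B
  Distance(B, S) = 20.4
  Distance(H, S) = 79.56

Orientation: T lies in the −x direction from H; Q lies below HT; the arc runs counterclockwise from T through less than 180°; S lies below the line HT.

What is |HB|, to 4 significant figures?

69.57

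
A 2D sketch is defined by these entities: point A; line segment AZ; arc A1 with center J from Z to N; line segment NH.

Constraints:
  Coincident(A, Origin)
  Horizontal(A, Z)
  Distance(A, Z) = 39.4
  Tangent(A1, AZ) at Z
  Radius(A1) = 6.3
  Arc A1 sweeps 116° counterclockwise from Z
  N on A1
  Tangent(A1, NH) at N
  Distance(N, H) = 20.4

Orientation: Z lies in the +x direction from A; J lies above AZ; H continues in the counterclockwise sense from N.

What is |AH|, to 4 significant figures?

45.33

A is at the origin; A and Z share the same y with |AZ| = 39.4 and Z on the +x side, so Z = (39.40, 0.000). The tangent condition forces JZ to be normal to AZ, so J = Z + (0, 6.3) = (39.40, 6.300). On A1, Z sits at bearing -90° from J; a 116° counterclockwise sweep puts N at bearing 26°, so N = J + 6.3·(cos 26°, sin 26°) = (45.06, 9.062). Since A1 is tangent to NH there, JN ⟂ NH, so NH runs along (−sin 26°, cos 26°); with |NH| = 20.4, H = (36.12, 27.40). Then |AH| = |H − A| = 45.33.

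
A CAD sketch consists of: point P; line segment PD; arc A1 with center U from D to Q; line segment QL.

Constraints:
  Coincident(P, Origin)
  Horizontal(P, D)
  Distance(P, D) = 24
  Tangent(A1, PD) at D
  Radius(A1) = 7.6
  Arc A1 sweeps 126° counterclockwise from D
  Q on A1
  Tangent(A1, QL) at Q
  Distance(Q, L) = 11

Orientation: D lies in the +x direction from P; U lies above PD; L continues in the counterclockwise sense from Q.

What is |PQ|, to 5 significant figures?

32.474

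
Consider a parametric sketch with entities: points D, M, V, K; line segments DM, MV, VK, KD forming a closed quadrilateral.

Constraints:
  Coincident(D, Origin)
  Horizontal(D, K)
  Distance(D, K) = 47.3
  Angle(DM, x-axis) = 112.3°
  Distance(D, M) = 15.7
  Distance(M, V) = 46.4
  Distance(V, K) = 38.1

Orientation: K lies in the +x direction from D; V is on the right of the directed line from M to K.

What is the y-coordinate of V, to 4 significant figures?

-24.92

D is at the origin; D and K share the same y with |DK| = 47.3 and K in +x, so K = (47.3, 0). DM runs at 112.3° with |DM| = 15.7, so M = (-5.957, 14.53). V is determined by |MV| = 46.4 and |VK| = 38.1 together: it lies at the intersection of circle(M, 46.4) and circle(K, 38.1). With |MK| = 55.20, the foot of the radical line on MK is 33.95 from M and the perpendicular offset is √(46.4² − 33.95²) = 31.62. Taking the right-of-MK solution: V = (18.48, -24.92).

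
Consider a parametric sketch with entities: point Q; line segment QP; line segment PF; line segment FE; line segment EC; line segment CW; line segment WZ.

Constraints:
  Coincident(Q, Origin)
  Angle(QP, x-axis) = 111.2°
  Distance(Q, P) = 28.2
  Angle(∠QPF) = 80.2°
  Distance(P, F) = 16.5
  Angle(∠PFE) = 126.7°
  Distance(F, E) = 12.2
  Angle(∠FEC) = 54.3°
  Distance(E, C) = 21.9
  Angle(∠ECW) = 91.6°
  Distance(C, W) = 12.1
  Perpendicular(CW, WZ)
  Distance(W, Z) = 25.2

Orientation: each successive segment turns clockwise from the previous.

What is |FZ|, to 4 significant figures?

10.48

∠ECW = 91.6° gives CW at 104.0° from the x-axis; with |CW| = 12.1, W = (-9.259, 28.44). CW is perpendicular to WZ, so WZ runs at 14.00°; with |WZ| = 25.2, Z = (15.19, 34.54). Then |FZ| = |Z − F| = 10.48.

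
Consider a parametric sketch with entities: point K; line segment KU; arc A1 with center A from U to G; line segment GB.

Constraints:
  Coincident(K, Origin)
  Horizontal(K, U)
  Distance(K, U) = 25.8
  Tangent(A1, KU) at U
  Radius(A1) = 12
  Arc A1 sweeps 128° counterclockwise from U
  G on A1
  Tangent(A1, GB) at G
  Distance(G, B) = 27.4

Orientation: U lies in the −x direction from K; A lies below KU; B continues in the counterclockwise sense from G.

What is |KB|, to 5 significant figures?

44.915

K is at the origin; KU is horizontal with |KU| = 25.8 and U on the −x side, so U = (-25.800, 0.0000). The tangent condition forces AU to be normal to KU, so A = U + (0, -12) = (-25.800, -12.000). On A1, U sits at bearing 90° from A; a 128° counterclockwise sweep puts G at bearing 218°, so G = A + 12.0·(cos 218°, sin 218°) = (-35.256, -19.388). A1 meets GB tangentially, so AG is at right angles to GB, so GB runs along (−sin 218°, cos 218°); with |GB| = 27.4, B = (-18.387, -40.979). Then |KB| = |B − K| = 44.915.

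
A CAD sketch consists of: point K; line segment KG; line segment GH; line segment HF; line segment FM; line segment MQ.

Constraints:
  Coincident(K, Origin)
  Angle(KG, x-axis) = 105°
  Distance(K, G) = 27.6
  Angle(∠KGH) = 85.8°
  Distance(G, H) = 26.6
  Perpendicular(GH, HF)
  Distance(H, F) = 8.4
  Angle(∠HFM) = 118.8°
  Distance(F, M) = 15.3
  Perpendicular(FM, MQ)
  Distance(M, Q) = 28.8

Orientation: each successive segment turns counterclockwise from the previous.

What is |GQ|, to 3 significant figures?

9.49

K is at the origin; KG runs at 105.0° with length 27.6, so G = (-7.14, 26.7). ∠KGH = 85.8° gives GH at -161° from the x-axis; with |GH| = 26.6, H = (-32.3, 17.9). GH ⟂ HF, so HF runs at -70.8°; with |HF| = 8.4, F = (-29.5, 9.98). ∠HFM = 118.8° gives FM at -9.60° from the x-axis; with |FM| = 15.3, M = (-14.4, 7.43). FM is perpendicular to MQ, so MQ runs at 80.4°; with |MQ| = 28.8, Q = (-9.61, 35.8). Then |GQ| = |Q − G| = 9.49.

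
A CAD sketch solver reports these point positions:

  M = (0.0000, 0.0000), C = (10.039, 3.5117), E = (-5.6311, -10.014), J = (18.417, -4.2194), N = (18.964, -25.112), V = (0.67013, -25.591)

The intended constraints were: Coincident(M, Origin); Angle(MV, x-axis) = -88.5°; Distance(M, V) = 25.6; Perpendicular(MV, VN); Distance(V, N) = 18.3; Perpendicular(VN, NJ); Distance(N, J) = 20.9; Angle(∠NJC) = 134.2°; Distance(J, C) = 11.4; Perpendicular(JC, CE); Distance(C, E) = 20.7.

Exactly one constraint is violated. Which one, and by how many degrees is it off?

Perpendicular(JC, CE) — off by 6.50°.

M = (0.00, 0.00) ✓; MV at -88.50° ✓; |MV| = 25.60 ✓; ∠(MV, VN) = 90.00° ✓; |VN| = 18.30 ✓; ∠(VN, NJ) = 90.00° ✓; |NJ| = 20.90 ✓; ∠NJC = 134.2° ✓; |JC| = 11.40 ✓; ∠(JC, CE) = 83.50° ✗; |CE| = 20.70 ✓.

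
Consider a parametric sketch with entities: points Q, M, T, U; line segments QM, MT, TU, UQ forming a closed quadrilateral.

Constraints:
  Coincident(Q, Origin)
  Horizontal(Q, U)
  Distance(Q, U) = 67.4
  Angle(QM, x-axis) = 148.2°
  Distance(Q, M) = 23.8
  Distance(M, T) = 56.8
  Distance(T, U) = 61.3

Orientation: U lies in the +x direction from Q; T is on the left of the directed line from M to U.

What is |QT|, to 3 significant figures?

52.3

Checks: |MT| = 56.80 ✓; |TU| = 61.30 ✓.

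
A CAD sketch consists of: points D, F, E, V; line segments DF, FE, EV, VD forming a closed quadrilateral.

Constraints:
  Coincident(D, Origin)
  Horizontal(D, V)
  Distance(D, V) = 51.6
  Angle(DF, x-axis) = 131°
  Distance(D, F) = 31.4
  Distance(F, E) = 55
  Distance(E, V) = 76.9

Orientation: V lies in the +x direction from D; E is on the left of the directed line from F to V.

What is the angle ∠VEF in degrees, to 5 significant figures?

68.034°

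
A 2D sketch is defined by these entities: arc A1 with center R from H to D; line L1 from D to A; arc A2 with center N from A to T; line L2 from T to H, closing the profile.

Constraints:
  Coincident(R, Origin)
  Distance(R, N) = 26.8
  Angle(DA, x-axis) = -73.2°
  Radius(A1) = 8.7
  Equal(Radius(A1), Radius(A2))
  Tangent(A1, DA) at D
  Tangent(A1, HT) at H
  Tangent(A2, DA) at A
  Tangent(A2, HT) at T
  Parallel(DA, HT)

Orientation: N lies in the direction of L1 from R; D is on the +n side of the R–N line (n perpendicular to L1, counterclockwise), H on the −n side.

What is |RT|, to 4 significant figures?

28.18

Tangency of A1 to both parallel lines with radius 8.7 puts D and H at R ± 8.7·n: D = (8.329, 2.515), H = (-8.329, -2.515). Equal radii place A and T the same way about N: A = N + 8.7·n = (16.07, -23.14), T = N − 8.7·n = (-0.5826, -28.17). Then |RT| = |T − R| = 28.18.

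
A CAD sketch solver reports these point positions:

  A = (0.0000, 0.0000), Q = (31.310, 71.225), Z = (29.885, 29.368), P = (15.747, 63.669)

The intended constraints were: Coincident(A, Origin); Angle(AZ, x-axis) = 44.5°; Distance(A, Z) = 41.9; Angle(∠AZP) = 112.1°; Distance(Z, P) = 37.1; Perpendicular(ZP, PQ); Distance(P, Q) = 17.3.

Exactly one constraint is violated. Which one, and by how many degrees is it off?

Perpendicular(ZP, PQ) — off by 3.50°.

A = (0.00, 0.00) ✓; AZ at 44.50° ✓; |AZ| = 41.90 ✓; ∠AZP = 112.1° ✓; |ZP| = 37.10 ✓; ∠(ZP, PQ) = 86.50° ✗; |PQ| = 17.30 ✓.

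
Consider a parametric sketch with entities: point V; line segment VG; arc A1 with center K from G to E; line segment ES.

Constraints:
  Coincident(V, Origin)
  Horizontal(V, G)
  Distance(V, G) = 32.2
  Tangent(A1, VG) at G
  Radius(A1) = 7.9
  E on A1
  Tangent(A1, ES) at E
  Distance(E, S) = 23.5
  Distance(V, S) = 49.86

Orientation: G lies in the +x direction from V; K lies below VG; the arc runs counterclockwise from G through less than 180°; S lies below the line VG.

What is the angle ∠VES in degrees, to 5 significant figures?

148.29°

Checks: |KE| = 7.900 ✓; ∠(KE, ES) = 90.00° ✓; |ES| = 23.50 ✓; |VS| = 49.86 ✓.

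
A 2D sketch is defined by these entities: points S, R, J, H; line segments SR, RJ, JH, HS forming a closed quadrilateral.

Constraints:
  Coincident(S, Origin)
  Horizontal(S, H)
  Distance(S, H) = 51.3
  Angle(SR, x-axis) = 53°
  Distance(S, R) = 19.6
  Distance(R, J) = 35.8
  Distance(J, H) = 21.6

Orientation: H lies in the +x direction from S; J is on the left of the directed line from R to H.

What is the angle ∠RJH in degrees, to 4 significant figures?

92.13°

Checks: |RJ| = 35.80 ✓; |JH| = 21.60 ✓.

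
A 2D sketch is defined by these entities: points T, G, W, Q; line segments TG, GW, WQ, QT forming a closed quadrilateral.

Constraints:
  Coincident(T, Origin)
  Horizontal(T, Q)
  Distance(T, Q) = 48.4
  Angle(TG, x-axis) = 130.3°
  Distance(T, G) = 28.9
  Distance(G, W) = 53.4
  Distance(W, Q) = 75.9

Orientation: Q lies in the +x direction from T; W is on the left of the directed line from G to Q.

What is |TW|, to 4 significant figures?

67.18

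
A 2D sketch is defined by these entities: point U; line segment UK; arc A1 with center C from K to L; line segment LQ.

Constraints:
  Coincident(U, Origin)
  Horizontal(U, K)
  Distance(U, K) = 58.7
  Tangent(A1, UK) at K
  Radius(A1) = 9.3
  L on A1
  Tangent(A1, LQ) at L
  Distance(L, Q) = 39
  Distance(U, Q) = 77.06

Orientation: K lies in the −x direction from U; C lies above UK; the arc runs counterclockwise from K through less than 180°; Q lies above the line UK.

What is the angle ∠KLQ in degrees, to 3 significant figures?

128°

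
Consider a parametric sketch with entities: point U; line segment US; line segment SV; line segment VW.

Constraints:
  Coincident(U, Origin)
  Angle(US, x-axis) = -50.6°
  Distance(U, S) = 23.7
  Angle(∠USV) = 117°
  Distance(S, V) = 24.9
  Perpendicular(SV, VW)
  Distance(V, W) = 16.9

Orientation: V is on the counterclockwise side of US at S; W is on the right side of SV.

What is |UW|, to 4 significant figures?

52.12

∠USV = 117.0°, so SV runs at -50.6° + (180° − 117.0°) = 12.40° from the x-axis; with |SV| = 24.9, V = S + 24.9·(cos 12.40°, sin 12.40°) = (39.36, -12.97). SV ⟂ VW; with |VW| = 16.9 on the right of SV, W = V + 16.9·(0.2147, -0.9767) = (42.99, -29.47). Then |UW| = |W − U| = 52.12.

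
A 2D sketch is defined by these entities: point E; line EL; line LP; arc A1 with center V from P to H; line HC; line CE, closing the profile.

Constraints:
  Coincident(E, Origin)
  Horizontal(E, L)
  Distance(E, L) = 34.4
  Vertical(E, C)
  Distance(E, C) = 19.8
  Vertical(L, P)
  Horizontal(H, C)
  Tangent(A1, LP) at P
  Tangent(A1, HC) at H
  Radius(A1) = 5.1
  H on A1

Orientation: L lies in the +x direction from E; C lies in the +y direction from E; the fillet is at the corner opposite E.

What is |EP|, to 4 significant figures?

37.41

E is at the origin; EL is horizontal with |EL| = 34.4 and L on the +x side, so L = (34.40, 0.000). EC is vertical with |EC| = 19.8 and C on the +y side, so C = (0.000, 19.80). The virtual corner opposite E is at (34.40, 19.80). Since A1 is tangent to LP there, VP ⟂ LP and the tangent condition forces VH to be normal to HC, with radius 5.1, so the center V sits 5.1 in from both sides at V = (29.30, 14.70). That places the tangent points at P = (34.40, 14.70) on LP and H = (29.30, 19.80) on HC. Then |EP| = |P − E| = 37.41.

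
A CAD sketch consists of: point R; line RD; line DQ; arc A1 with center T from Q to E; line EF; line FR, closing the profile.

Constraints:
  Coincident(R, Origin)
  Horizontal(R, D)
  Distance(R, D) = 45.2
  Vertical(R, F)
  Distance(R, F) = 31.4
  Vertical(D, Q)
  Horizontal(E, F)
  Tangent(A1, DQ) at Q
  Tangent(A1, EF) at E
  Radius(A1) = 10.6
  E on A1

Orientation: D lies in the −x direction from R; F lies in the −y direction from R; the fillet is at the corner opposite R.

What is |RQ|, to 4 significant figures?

49.76

R is at the origin; R and D share the same y with |RD| = 45.2 and D on the −x side, so D = (-45.20, 0.000). R and F share the same x with |RF| = 31.4 and F on the −y side, so F = (0.000, -31.40). The virtual corner opposite R is at (-45.20, -31.40). A1 meets DQ tangentially, so TQ is at right angles to DQ and tangency of A1 to EF means the radius TE is perpendicular to EF, with radius 10.6, so the center T sits 10.6 in from both sides at T = (-34.60, -20.80). That places the tangent points at Q = (-45.20, -20.80) on DQ and E = (-34.60, -31.40) on EF. Then |RQ| = |Q − R| = 49.76.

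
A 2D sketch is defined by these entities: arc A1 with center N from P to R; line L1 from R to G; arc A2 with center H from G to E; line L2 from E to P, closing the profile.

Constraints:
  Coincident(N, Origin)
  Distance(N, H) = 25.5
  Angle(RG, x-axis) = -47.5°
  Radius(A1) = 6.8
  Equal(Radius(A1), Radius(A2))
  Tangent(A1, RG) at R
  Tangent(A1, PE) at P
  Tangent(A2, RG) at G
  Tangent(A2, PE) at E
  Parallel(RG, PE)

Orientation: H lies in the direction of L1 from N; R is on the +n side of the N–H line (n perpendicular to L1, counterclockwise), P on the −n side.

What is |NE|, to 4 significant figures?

26.39

Tangency of A1 to both parallel lines with radius 6.8 puts R and P at N ± 6.8·n: R = (5.013, 4.594), P = (-5.013, -4.594). Equal radii place G and E the same way about H: G = H + 6.8·n = (22.24, -14.21), E = H − 6.8·n = (12.21, -23.39). Then |NE| = |E − N| = 26.39.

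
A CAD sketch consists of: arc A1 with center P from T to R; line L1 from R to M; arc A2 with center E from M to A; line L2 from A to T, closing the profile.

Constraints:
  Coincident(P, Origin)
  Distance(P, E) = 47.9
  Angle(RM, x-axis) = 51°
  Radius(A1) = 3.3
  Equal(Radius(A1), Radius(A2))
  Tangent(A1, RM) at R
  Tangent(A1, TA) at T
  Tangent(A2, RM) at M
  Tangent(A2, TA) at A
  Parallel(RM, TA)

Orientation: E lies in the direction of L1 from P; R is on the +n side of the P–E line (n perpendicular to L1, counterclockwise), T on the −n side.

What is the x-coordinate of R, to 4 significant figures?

-2.565

The slot axis is L1's direction at 51.0°, so u = (cos 51.0°, sin 51.0°) = (0.6293, 0.7771) and n = (−sin 51.0°, cos 51.0°) = (-0.7771, 0.6293). P is at the origin and E lies 47.9 along u from P, so E = 47.9·u = (30.14, 37.23). Tangency of A1 to both parallel lines with radius 3.3 puts R and T at P ± 3.3·n: R = (-2.565, 2.077), T = (2.565, -2.077). So R.x = -2.565.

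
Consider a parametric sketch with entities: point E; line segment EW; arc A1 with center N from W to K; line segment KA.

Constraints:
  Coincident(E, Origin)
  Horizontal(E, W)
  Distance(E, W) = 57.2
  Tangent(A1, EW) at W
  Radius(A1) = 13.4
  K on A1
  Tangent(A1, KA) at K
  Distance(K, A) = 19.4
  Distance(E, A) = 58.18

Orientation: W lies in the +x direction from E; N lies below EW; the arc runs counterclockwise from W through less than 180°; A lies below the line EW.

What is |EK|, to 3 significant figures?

46.6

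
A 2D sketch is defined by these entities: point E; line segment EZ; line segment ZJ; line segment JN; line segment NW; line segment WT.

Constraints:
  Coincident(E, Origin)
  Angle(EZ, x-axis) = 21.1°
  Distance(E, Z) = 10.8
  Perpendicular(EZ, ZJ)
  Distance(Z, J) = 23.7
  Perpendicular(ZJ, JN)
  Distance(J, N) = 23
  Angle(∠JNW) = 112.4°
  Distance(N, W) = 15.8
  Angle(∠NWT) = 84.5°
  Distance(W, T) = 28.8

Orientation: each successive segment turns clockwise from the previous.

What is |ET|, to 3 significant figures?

9.36

E is at the origin; EZ runs at 21.1° with length 10.8, so Z = (10.1, 3.89). The perpendicularity gives ZJ at right angles to EZ, so ZJ runs at -68.9°; with |ZJ| = 23.7, J = (18.6, -18.2). The perpendicularity gives JN at right angles to ZJ, so JN runs at -159°; with |JN| = 23.0, N = (-2.85, -26.5). ∠JNW = 112.4° gives NW at 134° from the x-axis; with |NW| = 15.8, W = (-13.7, -15.0). ∠NWT = 84.5° gives WT at 38.0° from the x-axis; with |WT| = 28.8, T = (8.97, 2.69). Then |ET| = |T − E| = 9.36.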